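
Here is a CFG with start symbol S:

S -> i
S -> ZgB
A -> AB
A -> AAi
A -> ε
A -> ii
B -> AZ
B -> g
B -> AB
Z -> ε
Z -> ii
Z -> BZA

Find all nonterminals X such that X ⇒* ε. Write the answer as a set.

Directly nullable (have an ε-rule): {A, Z}.
B is nullable via B -> AZ (every symbol on the right is already known nullable).
Not nullable: S — each has a terminal in every rule's right-hand side or depends on a non-nullable symbol.

{A, B, Z}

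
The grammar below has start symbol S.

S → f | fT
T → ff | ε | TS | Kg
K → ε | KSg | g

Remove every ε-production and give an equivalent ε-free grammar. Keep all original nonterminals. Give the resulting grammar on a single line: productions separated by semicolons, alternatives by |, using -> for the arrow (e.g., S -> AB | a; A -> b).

Nullable set: {K, T}.
S -> fT: T nullable, giving f | fT.
Drop K -> ε.
K -> KSg: K nullable, giving KSg | Sg.
Drop T -> ε.
T -> Kg: K nullable, giving Kg | g.
T -> TS: T nullable, giving S | TS.
Unchanged (no nullable symbols): S -> f; K -> g; T -> ff.

S -> f | fT; K -> g | Sg | KSg; T -> S | g | Kg | TS | ff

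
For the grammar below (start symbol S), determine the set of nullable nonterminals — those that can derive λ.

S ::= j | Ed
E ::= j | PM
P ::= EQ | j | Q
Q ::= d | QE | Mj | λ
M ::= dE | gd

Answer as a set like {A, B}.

{P, Q}

Directly nullable (have an ε-rule): {Q}.
P is nullable via P -> Q (every symbol on the right is already known nullable).
Not nullable: E, M, S — each has a terminal in every rule's right-hand side or depends on a non-nullable symbol.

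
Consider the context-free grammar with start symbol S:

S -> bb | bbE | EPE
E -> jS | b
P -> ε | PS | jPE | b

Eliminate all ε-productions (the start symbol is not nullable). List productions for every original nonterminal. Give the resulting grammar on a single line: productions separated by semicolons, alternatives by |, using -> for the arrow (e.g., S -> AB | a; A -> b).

Nullable set: {P}.
S -> EPE: P nullable, giving EE | EPE.
Drop P -> ε.
P -> PS: P nullable, giving PS | S.
P -> jPE: P nullable, giving jE | jPE.
Unchanged (no nullable symbols): S -> bb; S -> bbE; E -> b; E -> jS; P -> b.

S -> EE | bb | EPE | bbE; E -> b | jS; P -> S | b | PS | jE | jPE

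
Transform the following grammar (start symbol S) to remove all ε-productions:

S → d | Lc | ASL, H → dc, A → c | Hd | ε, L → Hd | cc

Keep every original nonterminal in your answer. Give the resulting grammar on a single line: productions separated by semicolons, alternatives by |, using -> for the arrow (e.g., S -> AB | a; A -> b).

S -> d | Lc | SL | ASL; A -> c | Hd; H -> dc; L -> Hd | cc

Nullable set: {A}.
S -> ASL: A nullable, giving ASL | SL.
Drop A -> ε.
Unchanged (no nullable symbols): S -> Lc; S -> d; A -> Hd; A -> c; H -> dc; L -> Hd; L -> cc.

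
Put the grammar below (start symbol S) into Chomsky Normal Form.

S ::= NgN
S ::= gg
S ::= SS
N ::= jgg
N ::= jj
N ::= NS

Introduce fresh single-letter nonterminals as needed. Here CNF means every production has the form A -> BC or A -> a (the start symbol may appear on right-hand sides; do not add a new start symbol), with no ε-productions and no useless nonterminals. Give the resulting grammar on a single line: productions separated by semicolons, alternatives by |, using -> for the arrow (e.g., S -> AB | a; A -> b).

S -> BB | ND | SS; A -> j; B -> g; C -> BB; D -> BN; N -> AA | AC | NS

No ε-productions.
No unit productions to eliminate.
TERM: introduce B -> g, A -> j and substitute in every rule of length ≥2.
BIN: N -> ABB becomes N -> AC, C -> BB; S -> NBN becomes S -> ND, D -> BN.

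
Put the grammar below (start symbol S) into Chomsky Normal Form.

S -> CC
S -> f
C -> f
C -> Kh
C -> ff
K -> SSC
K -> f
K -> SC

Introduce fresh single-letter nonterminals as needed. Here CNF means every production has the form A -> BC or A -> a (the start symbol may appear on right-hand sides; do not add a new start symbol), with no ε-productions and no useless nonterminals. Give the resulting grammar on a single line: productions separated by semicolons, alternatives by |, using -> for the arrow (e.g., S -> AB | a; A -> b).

S -> f | CC; A -> h; B -> f; C -> f | BB | KA; D -> SC; K -> f | SC | SD

No ε-productions.
No unit productions to eliminate.
TERM: introduce B -> f, A -> h and substitute in every rule of length ≥2.
BIN: K -> SSC becomes K -> SD, D -> SC.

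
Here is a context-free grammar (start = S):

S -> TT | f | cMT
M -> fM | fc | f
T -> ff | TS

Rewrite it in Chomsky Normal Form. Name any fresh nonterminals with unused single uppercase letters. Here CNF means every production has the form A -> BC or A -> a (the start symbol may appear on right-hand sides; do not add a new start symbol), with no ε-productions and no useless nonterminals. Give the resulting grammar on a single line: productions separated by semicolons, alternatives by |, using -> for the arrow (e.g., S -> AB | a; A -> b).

S -> f | BC | TT; A -> f; B -> c; C -> MT; M -> f | AB | AM; T -> AA | TS

No ε-productions.
No unit productions to eliminate.
TERM: introduce B -> c, A -> f and substitute in every rule of length ≥2.
BIN: S -> BMT becomes S -> BC, C -> MT.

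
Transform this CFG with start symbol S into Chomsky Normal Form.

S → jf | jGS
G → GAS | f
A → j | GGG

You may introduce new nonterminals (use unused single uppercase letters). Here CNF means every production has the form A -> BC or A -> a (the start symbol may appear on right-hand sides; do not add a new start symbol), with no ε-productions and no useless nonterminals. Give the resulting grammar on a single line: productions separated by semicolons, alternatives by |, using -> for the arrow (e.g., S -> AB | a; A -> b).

No ε-productions.
No unit productions to eliminate.
TERM: introduce C -> f, B -> j and substitute in every rule of length ≥2.
BIN: A -> GGG becomes A -> GD, D -> GG; G -> GAS becomes G -> GE, E -> AS; S -> BGS becomes S -> BF, F -> GS.

S -> BC | BF; A -> j | GD; B -> j; C -> f; D -> GG; E -> AS; F -> GS; G -> f | GE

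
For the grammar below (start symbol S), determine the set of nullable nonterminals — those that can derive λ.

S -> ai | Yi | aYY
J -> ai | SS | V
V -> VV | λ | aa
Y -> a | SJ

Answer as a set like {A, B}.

{J, V}

Directly nullable (have an ε-rule): {V}.
J is nullable via J -> V (every symbol on the right is already known nullable).
Not nullable: S, Y — each has a terminal in every rule's right-hand side or depends on a non-nullable symbol.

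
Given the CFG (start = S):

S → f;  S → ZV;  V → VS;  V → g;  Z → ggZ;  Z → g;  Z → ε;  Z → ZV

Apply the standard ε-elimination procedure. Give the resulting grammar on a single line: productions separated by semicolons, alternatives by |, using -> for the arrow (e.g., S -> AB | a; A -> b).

S -> V | f | ZV; V -> g | VS; Z -> V | g | ZV | gg | ggZ

Nullable set: {Z}.
S -> ZV: Z nullable, giving V | ZV.
Drop Z -> ε.
Z -> ZV: Z nullable, giving V | ZV.
Z -> ggZ: Z nullable, giving gg | ggZ.
Unchanged (no nullable symbols): S -> f; V -> VS; V -> g; Z -> g.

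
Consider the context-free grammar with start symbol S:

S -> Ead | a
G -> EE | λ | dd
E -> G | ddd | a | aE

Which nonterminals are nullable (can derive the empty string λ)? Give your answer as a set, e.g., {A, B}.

{E, G}

Directly nullable (have an ε-rule): {G}.
E is nullable via E -> G (every symbol on the right is already known nullable).
Not nullable: S — each has a terminal in every rule's right-hand side or depends on a non-nullable symbol.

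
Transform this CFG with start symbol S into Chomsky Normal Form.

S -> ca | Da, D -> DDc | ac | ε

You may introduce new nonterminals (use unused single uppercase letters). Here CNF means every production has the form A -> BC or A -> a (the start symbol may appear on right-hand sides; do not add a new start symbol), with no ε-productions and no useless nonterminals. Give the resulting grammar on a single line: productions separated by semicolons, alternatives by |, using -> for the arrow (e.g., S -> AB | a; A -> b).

Nullable: {D}; after ε-elimination: S -> a | Da | ca; D -> c | Dc | ac | DDc.
No unit productions to eliminate.
TERM: introduce B -> a, A -> c and substitute in every rule of length ≥2.
BIN: D -> DDA becomes D -> DC, C -> DA.

S -> a | AB | DB; A -> c; B -> a; C -> DA; D -> c | BA | DA | DC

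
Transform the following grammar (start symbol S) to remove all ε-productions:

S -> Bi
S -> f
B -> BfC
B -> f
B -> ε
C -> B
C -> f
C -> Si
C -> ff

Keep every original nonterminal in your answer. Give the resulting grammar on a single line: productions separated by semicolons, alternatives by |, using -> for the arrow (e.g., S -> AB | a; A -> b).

Nullable set: {B, C}.
S -> Bi: B nullable, giving Bi | i.
Drop B -> ε.
B -> BfC: B, C nullable, giving Bf | BfC | f | fC.
C -> B: B nullable, giving B.
Unchanged (no nullable symbols): S -> f; B -> f; C -> Si; C -> f; C -> ff.

S -> f | i | Bi; B -> f | Bf | fC | BfC; C -> B | f | Si | ff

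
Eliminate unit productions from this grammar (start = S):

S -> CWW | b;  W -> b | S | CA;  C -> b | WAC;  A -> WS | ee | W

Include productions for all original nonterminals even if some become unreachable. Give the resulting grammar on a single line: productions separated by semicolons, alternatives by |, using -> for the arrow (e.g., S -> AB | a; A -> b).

Unit productions: A->W, W->S.
Unit pairs (A ⇒* B via units): (A,S), (A,W), (W,S).
S: inherits non-unit rules of {S} → CWW | b.
A: inherits non-unit rules of {A, S, W} → CA | CWW | WS | b | ee.
C: inherits non-unit rules of {C} → WAC | b.
W: inherits non-unit rules of {S, W} → CA | CWW | b.

S -> b | CWW; A -> b | CA | WS | ee | CWW; C -> b | WAC; W -> b | CA | CWW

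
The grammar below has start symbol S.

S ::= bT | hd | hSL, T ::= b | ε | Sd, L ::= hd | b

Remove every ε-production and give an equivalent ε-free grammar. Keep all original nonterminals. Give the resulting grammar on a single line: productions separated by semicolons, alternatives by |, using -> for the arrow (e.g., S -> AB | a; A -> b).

Nullable set: {T}.
S -> bT: T nullable, giving b | bT.
Drop T -> ε.
Unchanged (no nullable symbols): S -> hSL; S -> hd; L -> b; L -> hd; T -> Sd; T -> b.

S -> b | bT | hd | hSL; L -> b | hd; T -> b | Sd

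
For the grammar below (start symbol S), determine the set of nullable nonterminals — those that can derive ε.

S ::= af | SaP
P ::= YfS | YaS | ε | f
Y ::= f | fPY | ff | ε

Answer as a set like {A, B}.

{P, Y}

Directly nullable (have an ε-rule): {P, Y}.
Not nullable: S — each has a terminal in every rule's right-hand side or depends on a non-nullable symbol.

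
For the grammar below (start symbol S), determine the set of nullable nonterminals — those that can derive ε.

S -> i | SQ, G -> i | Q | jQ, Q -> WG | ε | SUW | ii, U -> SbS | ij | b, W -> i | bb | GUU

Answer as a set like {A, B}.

{G, Q}

Directly nullable (have an ε-rule): {Q}.
G is nullable via G -> Q (every symbol on the right is already known nullable).
Not nullable: S, U, W — each has a terminal in every rule's right-hand side or depends on a non-nullable symbol.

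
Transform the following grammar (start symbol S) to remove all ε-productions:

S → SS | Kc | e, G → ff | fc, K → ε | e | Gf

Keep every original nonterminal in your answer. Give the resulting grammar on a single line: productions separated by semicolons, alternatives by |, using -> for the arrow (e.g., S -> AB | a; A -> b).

Nullable set: {K}.
S -> Kc: K nullable, giving Kc | c.
Drop K -> ε.
Unchanged (no nullable symbols): S -> SS; S -> e; G -> fc; G -> ff; K -> Gf; K -> e.

S -> c | e | Kc | SS; G -> fc | ff; K -> e | Gf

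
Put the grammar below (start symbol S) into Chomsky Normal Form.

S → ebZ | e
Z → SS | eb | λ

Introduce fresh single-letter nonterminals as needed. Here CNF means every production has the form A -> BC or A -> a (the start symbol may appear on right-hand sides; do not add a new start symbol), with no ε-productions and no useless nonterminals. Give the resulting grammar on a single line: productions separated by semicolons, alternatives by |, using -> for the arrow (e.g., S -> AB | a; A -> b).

Nullable: {Z}; after ε-elimination: S -> e | eb | ebZ; Z -> SS | eb.
No unit productions to eliminate.
TERM: introduce B -> b, A -> e and substitute in every rule of length ≥2.
BIN: S -> ABZ becomes S -> AC, C -> BZ.

S -> e | AB | AC; A -> e; B -> b; C -> BZ; Z -> AB | SS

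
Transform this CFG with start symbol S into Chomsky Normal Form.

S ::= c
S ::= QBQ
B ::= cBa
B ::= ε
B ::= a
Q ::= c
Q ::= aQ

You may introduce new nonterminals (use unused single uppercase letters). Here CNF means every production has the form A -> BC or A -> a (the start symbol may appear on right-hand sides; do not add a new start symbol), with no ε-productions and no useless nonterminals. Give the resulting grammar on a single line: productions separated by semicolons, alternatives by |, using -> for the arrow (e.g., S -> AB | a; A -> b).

Nullable: {B}; after ε-elimination: S -> c | QQ | QBQ; B -> a | ca | cBa; Q -> c | aQ.
No unit productions to eliminate.
TERM: introduce C -> a, A -> c and substitute in every rule of length ≥2.
BIN: B -> ABC becomes B -> AD, D -> BC; S -> QBQ becomes S -> QE, E -> BQ.

S -> c | QE | QQ; A -> c; B -> a | AC | AD; C -> a; D -> BC; E -> BQ; Q -> c | CQ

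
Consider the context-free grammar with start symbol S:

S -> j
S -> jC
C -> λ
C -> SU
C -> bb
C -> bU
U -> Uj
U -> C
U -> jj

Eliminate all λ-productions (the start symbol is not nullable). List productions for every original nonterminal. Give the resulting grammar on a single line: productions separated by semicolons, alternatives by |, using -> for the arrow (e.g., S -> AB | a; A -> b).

S -> j | jC; C -> S | b | SU | bU | bb; U -> C | j | Uj | jj

Nullable set: {C, U}.
S -> jC: C nullable, giving j | jC.
Drop C -> λ.
C -> SU: U nullable, giving S | SU.
C -> bU: U nullable, giving b | bU.
U -> C: C nullable, giving C.
U -> Uj: U nullable, giving Uj | j.
Unchanged (no nullable symbols): S -> j; C -> bb; U -> jj.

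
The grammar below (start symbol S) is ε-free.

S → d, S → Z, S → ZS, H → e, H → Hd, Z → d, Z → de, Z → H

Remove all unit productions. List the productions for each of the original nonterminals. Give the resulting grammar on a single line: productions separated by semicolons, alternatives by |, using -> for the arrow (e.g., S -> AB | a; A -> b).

Unit productions: S->Z, Z->H.
Unit pairs (A ⇒* B via units): (S,H), (S,Z), (Z,H).
S: inherits non-unit rules of {H, S, Z} → Hd | ZS | d | de | e.
H: inherits non-unit rules of {H} → Hd | e.
Z: inherits non-unit rules of {H, Z} → Hd | d | de | e.

S -> d | e | Hd | ZS | de; H -> e | Hd; Z -> d | e | Hd | de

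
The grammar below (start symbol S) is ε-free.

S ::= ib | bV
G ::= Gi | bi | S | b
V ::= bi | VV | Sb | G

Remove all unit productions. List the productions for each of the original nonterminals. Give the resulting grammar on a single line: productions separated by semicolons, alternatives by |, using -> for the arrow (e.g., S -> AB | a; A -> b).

Unit productions: G->S, V->G.
Unit pairs (A ⇒* B via units): (G,S), (V,G), (V,S).
S: inherits non-unit rules of {S} → bV | ib.
G: inherits non-unit rules of {G, S} → Gi | b | bV | bi | ib.
V: inherits non-unit rules of {G, S, V} → Gi | Sb | VV | b | bV | bi | ib.

S -> bV | ib; G -> b | Gi | bV | bi | ib; V -> b | Gi | Sb | VV | bV | bi | ib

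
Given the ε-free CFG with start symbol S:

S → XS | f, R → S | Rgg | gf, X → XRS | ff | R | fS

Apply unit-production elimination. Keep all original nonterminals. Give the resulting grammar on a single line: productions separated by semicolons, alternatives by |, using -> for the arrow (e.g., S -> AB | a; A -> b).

S -> f | XS; R -> f | XS | gf | Rgg; X -> f | XS | fS | ff | gf | Rgg | XRS

Unit productions: R->S, X->R.
Unit pairs (A ⇒* B via units): (R,S), (X,R), (X,S).
S: inherits non-unit rules of {S} → XS | f.
R: inherits non-unit rules of {R, S} → Rgg | XS | f | gf.
X: inherits non-unit rules of {R, S, X} → Rgg | XRS | XS | f | fS | ff | gf.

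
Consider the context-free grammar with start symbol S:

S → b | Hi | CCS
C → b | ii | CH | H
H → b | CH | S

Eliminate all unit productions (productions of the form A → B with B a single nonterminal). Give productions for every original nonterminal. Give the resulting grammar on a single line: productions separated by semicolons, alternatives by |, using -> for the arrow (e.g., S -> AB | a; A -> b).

S -> b | Hi | CCS; C -> b | CH | Hi | ii | CCS; H -> b | CH | Hi | CCS

Unit productions: C->H, H->S.
Unit pairs (A ⇒* B via units): (C,H), (C,S), (H,S).
S: inherits non-unit rules of {S} → CCS | Hi | b.
C: inherits non-unit rules of {C, H, S} → CCS | CH | Hi | b | ii.
H: inherits non-unit rules of {H, S} → CCS | CH | Hi | b.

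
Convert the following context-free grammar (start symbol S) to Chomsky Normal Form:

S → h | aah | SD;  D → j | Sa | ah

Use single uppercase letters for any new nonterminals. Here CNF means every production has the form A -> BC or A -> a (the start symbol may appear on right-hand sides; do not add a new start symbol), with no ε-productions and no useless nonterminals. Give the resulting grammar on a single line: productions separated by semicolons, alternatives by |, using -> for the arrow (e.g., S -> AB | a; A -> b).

No ε-productions.
No unit productions to eliminate.
TERM: introduce A -> a, B -> h and substitute in every rule of length ≥2.
BIN: S -> AAB becomes S -> AC, C -> AB.

S -> h | AC | SD; A -> a; B -> h; C -> AB; D -> j | AB | SA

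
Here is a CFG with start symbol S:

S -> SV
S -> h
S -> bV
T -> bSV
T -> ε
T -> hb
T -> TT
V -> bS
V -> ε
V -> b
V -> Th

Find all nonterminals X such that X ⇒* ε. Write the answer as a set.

{T, V}

Directly nullable (have an ε-rule): {T, V}.
Not nullable: S — each has a terminal in every rule's right-hand side or depends on a non-nullable symbol.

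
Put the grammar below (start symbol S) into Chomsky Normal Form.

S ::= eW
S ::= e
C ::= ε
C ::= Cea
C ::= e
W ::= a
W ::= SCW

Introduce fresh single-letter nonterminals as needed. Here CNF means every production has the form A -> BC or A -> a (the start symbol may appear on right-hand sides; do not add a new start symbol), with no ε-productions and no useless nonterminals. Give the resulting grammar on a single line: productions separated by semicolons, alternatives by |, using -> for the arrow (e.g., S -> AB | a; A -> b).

Nullable: {C}; after ε-elimination: S -> e | eW; C -> e | ea | Cea; W -> a | SW | SCW.
No unit productions to eliminate.
TERM: introduce B -> a, A -> e and substitute in every rule of length ≥2.
BIN: C -> CAB becomes C -> CD, D -> AB; W -> SCW becomes W -> SE, E -> CW.

S -> e | AW; A -> e; B -> a; C -> e | AB | CD; D -> AB; E -> CW; W -> a | SE | SW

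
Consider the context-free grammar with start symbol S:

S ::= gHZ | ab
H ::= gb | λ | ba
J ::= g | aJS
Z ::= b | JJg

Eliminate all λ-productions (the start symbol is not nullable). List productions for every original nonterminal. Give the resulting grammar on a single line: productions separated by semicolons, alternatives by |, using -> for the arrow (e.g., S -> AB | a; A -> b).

S -> ab | gZ | gHZ; H -> ba | gb; J -> g | aJS; Z -> b | JJg

Nullable set: {H}.
S -> gHZ: H nullable, giving gHZ | gZ.
Drop H -> λ.
Unchanged (no nullable symbols): S -> ab; H -> ba; H -> gb; J -> aJS; J -> g; Z -> JJg; Z -> b.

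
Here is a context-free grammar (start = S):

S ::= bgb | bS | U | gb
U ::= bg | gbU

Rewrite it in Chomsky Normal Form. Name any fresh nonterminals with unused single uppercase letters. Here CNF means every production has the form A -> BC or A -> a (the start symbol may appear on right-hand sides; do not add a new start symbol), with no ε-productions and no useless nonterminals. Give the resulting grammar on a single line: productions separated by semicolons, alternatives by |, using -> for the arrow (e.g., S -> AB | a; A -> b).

S -> AB | AC | AS | BA | BD; A -> b; B -> g; C -> BA; D -> AU; E -> AU; U -> AB | BE

No ε-productions.
After unit-elimination: S -> bS | bg | gb | bgb | gbU; U -> bg | gbU.
TERM: introduce A -> b, B -> g and substitute in every rule of length ≥2.
BIN: S -> ABA becomes S -> AC, C -> BA; S -> BAU becomes S -> BD, D -> AU; U -> BAU becomes U -> BE, E -> AU.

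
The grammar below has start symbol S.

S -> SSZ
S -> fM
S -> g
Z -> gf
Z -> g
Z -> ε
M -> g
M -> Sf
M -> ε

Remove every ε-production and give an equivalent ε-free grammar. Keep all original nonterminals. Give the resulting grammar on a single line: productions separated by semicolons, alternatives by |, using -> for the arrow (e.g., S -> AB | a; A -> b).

Nullable set: {M, Z}.
S -> SSZ: Z nullable, giving SS | SSZ.
S -> fM: M nullable, giving f | fM.
Drop M -> ε.
Drop Z -> ε.
Unchanged (no nullable symbols): S -> g; M -> Sf; M -> g; Z -> g; Z -> gf.

S -> f | g | SS | fM | SSZ; M -> g | Sf; Z -> g | gf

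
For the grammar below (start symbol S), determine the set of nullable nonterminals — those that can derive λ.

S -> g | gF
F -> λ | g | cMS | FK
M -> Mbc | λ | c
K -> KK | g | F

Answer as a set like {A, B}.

{F, K, M}

Directly nullable (have an ε-rule): {F, M}.
K is nullable via K -> F (every symbol on the right is already known nullable).
Not nullable: S — each has a terminal in every rule's right-hand side or depends on a non-nullable symbol.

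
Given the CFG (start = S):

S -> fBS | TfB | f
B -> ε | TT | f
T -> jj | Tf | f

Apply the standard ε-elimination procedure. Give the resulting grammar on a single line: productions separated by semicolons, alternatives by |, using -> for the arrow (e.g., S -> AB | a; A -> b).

Nullable set: {B}.
S -> TfB: B nullable, giving Tf | TfB.
S -> fBS: B nullable, giving fBS | fS.
Drop B -> ε.
Unchanged (no nullable symbols): S -> f; B -> TT; B -> f; T -> Tf; T -> f; T -> jj.

S -> f | Tf | fS | TfB | fBS; B -> f | TT; T -> f | Tf | jj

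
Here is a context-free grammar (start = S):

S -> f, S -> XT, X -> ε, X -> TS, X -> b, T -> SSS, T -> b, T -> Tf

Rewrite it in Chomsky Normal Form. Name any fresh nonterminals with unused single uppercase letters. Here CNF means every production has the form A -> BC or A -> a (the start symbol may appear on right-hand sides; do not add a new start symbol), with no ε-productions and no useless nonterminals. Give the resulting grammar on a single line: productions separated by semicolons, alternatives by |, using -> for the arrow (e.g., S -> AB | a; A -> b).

Nullable: {X}; after ε-elimination: S -> T | f | XT; T -> b | Tf | SSS; X -> b | TS.
After unit-elimination: S -> b | f | Tf | XT | SSS; T -> b | Tf | SSS; X -> b | TS.
TERM: introduce A -> f and substitute in every rule of length ≥2.
BIN: S -> SSS becomes S -> SB, B -> SS; T -> SSS becomes T -> SC, C -> SS.

S -> b | f | SB | TA | XT; A -> f; B -> SS; C -> SS; T -> b | SC | TA; X -> b | TS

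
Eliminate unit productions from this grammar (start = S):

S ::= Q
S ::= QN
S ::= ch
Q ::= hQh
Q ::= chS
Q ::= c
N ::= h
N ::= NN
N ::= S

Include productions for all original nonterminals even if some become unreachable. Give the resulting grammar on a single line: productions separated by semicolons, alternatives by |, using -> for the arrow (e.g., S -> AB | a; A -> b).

Unit productions: N->S, S->Q.
Unit pairs (A ⇒* B via units): (N,Q), (N,S), (S,Q).
S: inherits non-unit rules of {Q, S} → QN | c | ch | chS | hQh.
N: inherits non-unit rules of {N, Q, S} → NN | QN | c | ch | chS | h | hQh.
Q: inherits non-unit rules of {Q} → c | chS | hQh.

S -> c | QN | ch | chS | hQh; N -> c | h | NN | QN | ch | chS | hQh; Q -> c | chS | hQh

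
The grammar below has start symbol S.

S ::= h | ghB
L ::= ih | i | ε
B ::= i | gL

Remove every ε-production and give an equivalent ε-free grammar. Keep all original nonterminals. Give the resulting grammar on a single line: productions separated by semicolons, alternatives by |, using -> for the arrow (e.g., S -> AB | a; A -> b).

Nullable set: {L}.
B -> gL: L nullable, giving g | gL.
Drop L -> ε.
Unchanged (no nullable symbols): S -> ghB; S -> h; B -> i; L -> i; L -> ih.

S -> h | ghB; B -> g | i | gL; L -> i | ih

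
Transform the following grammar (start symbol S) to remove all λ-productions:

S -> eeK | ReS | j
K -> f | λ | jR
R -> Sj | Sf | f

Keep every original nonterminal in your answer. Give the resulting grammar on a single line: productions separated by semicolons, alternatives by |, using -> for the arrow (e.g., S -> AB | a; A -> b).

S -> j | ee | ReS | eeK; K -> f | jR; R -> f | Sf | Sj

Nullable set: {K}.
S -> eeK: K nullable, giving ee | eeK.
Drop K -> λ.
Unchanged (no nullable symbols): S -> ReS; S -> j; K -> f; K -> jR; R -> Sf; R -> Sj; R -> f.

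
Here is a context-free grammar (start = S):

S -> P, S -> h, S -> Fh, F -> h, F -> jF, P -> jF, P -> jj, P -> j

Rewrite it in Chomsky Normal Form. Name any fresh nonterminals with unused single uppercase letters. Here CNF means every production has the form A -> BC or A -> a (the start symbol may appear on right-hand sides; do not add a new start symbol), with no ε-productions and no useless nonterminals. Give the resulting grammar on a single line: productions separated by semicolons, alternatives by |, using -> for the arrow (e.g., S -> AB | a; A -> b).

No ε-productions.
After unit-elimination: S -> h | j | Fh | jF | jj; F -> h | jF; P -> j | jF | jj.
TERM: introduce B -> h, A -> j and substitute in every rule of length ≥2.
Drop unreachable/unproductive: P.

S -> h | j | AA | AF | FB; A -> j; B -> h; F -> h | AF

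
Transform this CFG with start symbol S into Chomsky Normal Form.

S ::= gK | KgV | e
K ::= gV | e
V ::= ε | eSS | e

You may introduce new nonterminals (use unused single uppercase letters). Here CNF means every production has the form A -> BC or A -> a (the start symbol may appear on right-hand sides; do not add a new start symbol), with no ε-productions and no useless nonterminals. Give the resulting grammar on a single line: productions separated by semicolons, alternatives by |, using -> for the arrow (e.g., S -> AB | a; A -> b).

S -> e | AK | KA | KC; A -> g; B -> e; C -> AV; D -> SS; K -> e | g | AV; V -> e | BD

Nullable: {V}; after ε-elimination: S -> e | Kg | gK | KgV; K -> e | g | gV; V -> e | eSS.
No unit productions to eliminate.
TERM: introduce B -> e, A -> g and substitute in every rule of length ≥2.
BIN: S -> KAV becomes S -> KC, C -> AV; V -> BSS becomes V -> BD, D -> SS.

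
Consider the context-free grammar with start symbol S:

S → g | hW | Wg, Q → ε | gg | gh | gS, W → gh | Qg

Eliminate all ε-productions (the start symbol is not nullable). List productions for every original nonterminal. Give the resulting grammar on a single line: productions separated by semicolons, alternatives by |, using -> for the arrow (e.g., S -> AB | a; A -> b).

Nullable set: {Q}.
Drop Q -> ε.
W -> Qg: Q nullable, giving Qg | g.
Unchanged (no nullable symbols): S -> Wg; S -> g; S -> hW; Q -> gS; Q -> gg; Q -> gh; W -> gh.

S -> g | Wg | hW; Q -> gS | gg | gh; W -> g | Qg | gh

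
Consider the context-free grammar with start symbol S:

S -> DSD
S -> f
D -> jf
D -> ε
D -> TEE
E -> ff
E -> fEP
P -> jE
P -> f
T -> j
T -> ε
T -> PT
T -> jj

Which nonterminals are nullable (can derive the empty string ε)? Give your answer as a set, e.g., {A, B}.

{D, T}

Directly nullable (have an ε-rule): {D, T}.
Not nullable: E, P, S — each has a terminal in every rule's right-hand side or depends on a non-nullable symbol.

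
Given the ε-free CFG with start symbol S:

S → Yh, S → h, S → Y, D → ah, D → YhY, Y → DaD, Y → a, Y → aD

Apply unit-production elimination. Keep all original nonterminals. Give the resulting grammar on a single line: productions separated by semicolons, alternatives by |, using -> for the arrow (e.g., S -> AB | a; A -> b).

Unit productions: S->Y.
Unit pairs (A ⇒* B via units): (S,Y).
S: inherits non-unit rules of {S, Y} → DaD | Yh | a | aD | h.
D: inherits non-unit rules of {D} → YhY | ah.
Y: inherits non-unit rules of {Y} → DaD | a | aD.

S -> a | h | Yh | aD | DaD; D -> ah | YhY; Y -> a | aD | DaD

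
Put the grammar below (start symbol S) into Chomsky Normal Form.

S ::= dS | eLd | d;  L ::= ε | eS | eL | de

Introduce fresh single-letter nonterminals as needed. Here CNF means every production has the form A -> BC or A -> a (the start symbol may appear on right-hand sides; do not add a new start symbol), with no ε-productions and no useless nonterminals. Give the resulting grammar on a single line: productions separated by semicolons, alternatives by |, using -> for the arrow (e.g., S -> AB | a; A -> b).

Nullable: {L}; after ε-elimination: S -> d | dS | ed | eLd; L -> e | de | eL | eS.
No unit productions to eliminate.
TERM: introduce A -> d, B -> e and substitute in every rule of length ≥2.
BIN: S -> BLA becomes S -> BC, C -> LA.

S -> d | AS | BA | BC; A -> d; B -> e; C -> LA; L -> e | AB | BL | BS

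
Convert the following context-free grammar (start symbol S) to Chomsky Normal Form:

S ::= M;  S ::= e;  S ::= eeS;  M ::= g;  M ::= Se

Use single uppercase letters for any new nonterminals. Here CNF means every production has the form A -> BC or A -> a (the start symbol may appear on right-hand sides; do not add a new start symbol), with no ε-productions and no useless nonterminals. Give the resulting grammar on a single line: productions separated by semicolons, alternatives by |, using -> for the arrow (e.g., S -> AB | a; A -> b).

No ε-productions.
After unit-elimination: S -> e | g | Se | eeS; M -> g | Se.
TERM: introduce A -> e and substitute in every rule of length ≥2.
BIN: S -> AAS becomes S -> AB, B -> AS.
Drop unreachable/unproductive: M.

S -> e | g | AB | SA; A -> e; B -> AS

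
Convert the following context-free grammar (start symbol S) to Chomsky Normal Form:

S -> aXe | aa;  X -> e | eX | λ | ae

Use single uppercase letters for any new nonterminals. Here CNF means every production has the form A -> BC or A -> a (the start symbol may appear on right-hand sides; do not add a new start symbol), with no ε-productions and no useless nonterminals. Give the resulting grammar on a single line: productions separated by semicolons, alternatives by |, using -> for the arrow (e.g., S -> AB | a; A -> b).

Nullable: {X}; after ε-elimination: S -> aa | ae | aXe; X -> e | ae | eX.
No unit productions to eliminate.
TERM: introduce A -> a, B -> e and substitute in every rule of length ≥2.
BIN: S -> AXB becomes S -> AC, C -> XB.

S -> AA | AB | AC; A -> a; B -> e; C -> XB; X -> e | AB | BX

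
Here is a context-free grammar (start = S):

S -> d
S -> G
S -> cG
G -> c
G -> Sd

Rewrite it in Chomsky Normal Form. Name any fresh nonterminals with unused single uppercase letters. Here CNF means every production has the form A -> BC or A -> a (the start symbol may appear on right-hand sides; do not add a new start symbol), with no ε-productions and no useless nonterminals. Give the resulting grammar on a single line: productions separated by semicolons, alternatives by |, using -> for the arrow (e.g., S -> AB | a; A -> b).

S -> c | d | BG | SA; A -> d; B -> c; G -> c | SA

No ε-productions.
After unit-elimination: S -> c | d | Sd | cG; G -> c | Sd.
TERM: introduce B -> c, A -> d and substitute in every rule of length ≥2.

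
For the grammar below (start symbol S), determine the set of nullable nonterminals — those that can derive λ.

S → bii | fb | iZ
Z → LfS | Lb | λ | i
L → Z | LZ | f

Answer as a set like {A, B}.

Directly nullable (have an ε-rule): {Z}.
L is nullable via L -> Z (every symbol on the right is already known nullable).
Not nullable: S — each has a terminal in every rule's right-hand side or depends on a non-nullable symbol.

{L, Z}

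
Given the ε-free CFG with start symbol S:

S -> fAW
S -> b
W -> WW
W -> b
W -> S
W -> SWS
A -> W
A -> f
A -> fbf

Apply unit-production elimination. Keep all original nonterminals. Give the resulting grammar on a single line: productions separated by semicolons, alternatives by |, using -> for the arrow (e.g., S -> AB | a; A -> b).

Unit productions: A->W, W->S.
Unit pairs (A ⇒* B via units): (A,S), (A,W), (W,S).
S: inherits non-unit rules of {S} → b | fAW.
A: inherits non-unit rules of {A, S, W} → SWS | WW | b | f | fAW | fbf.
W: inherits non-unit rules of {S, W} → SWS | WW | b | fAW.

S -> b | fAW; A -> b | f | WW | SWS | fAW | fbf; W -> b | WW | SWS | fAW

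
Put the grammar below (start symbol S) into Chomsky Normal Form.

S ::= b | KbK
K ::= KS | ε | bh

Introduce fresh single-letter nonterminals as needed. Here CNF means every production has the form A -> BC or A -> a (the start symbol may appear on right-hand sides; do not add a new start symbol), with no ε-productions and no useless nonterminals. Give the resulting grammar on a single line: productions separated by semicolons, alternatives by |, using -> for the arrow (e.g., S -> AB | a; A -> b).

S -> b | AK | KA | KD; A -> b; B -> h; C -> AK; D -> AK; K -> b | AB | AK | KA | KC | KS

Nullable: {K}; after ε-elimination: S -> b | Kb | bK | KbK; K -> S | KS | bh.
After unit-elimination: S -> b | Kb | bK | KbK; K -> b | KS | Kb | bK | bh | KbK.
TERM: introduce A -> b, B -> h and substitute in every rule of length ≥2.
BIN: K -> KAK becomes K -> KC, C -> AK; S -> KAK becomes S -> KD, D -> AK.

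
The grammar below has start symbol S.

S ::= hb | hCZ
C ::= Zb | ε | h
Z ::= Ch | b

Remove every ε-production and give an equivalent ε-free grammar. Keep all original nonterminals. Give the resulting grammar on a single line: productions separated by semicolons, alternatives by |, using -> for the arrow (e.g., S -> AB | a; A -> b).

S -> hZ | hb | hCZ; C -> h | Zb; Z -> b | h | Ch

Nullable set: {C}.
S -> hCZ: C nullable, giving hCZ | hZ.
Drop C -> ε.
Z -> Ch: C nullable, giving Ch | h.
Unchanged (no nullable symbols): S -> hb; C -> Zb; C -> h; Z -> b.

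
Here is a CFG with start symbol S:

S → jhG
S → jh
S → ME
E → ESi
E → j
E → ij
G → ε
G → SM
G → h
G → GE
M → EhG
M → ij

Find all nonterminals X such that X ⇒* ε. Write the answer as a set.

Directly nullable (have an ε-rule): {G}.
Not nullable: E, M, S — each has a terminal in every rule's right-hand side or depends on a non-nullable symbol.

{G}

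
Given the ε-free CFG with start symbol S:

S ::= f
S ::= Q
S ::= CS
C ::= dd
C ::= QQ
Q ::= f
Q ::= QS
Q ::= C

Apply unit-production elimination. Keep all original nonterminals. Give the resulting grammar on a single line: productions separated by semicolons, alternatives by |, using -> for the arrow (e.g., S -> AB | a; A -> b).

Unit productions: Q->C, S->Q.
Unit pairs (A ⇒* B via units): (Q,C), (S,C), (S,Q).
S: inherits non-unit rules of {C, Q, S} → CS | QQ | QS | dd | f.
C: inherits non-unit rules of {C} → QQ | dd.
Q: inherits non-unit rules of {C, Q} → QQ | QS | dd | f.

S -> f | CS | QQ | QS | dd; C -> QQ | dd; Q -> f | QQ | QS | dd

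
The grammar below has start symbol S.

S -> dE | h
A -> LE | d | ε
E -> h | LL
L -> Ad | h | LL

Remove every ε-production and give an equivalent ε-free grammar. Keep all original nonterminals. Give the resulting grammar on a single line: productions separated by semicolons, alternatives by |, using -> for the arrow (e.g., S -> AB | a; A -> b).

S -> h | dE; A -> d | LE; E -> h | LL; L -> d | h | Ad | LL

Nullable set: {A}.
Drop A -> ε.
L -> Ad: A nullable, giving Ad | d.
Unchanged (no nullable symbols): S -> dE; S -> h; A -> LE; A -> d; E -> LL; E -> h; L -> LL; L -> h.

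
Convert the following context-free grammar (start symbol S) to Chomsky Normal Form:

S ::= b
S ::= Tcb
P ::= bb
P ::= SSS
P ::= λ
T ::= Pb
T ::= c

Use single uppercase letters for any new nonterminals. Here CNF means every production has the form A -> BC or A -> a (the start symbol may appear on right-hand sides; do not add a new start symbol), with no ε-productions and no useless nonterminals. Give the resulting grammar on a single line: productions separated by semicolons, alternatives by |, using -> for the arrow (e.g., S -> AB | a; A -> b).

Nullable: {P}; after ε-elimination: S -> b | Tcb; P -> bb | SSS; T -> b | c | Pb.
No unit productions to eliminate.
TERM: introduce A -> b, B -> c and substitute in every rule of length ≥2.
BIN: P -> SSS becomes P -> SC, C -> SS; S -> TBA becomes S -> TD, D -> BA.

S -> b | TD; A -> b; B -> c; C -> SS; D -> BA; P -> AA | SC; T -> b | c | PA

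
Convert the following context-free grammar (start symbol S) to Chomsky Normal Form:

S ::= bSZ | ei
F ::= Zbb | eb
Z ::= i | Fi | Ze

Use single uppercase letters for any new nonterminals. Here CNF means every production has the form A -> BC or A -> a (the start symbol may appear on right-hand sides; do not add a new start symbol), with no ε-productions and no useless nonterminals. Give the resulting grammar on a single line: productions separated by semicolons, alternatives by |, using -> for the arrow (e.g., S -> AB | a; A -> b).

S -> AE | BC; A -> b; B -> e; C -> i; D -> AA; E -> SZ; F -> BA | ZD; Z -> i | FC | ZB

No ε-productions.
No unit productions to eliminate.
TERM: introduce A -> b, B -> e, C -> i and substitute in every rule of length ≥2.
BIN: F -> ZAA becomes F -> ZD, D -> AA; S -> ASZ becomes S -> AE, E -> SZ.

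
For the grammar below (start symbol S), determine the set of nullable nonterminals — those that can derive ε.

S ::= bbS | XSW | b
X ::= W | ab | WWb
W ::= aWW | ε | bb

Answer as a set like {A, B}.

{W, X}

Directly nullable (have an ε-rule): {W}.
X is nullable via X -> W (every symbol on the right is already known nullable).
Not nullable: S — each has a terminal in every rule's right-hand side or depends on a non-nullable symbol.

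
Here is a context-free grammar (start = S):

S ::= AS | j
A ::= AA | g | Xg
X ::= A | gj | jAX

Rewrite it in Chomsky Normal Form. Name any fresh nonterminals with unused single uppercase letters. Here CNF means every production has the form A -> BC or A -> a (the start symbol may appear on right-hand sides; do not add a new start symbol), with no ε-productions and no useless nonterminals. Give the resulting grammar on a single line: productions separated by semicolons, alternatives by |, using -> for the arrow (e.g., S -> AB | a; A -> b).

No ε-productions.
After unit-elimination: S -> j | AS; A -> g | AA | Xg; X -> g | AA | Xg | gj | jAX.
TERM: introduce B -> g, C -> j and substitute in every rule of length ≥2.
BIN: X -> CAX becomes X -> CD, D -> AX.

S -> j | AS; A -> g | AA | XB; B -> g; C -> j; D -> AX; X -> g | AA | BC | CD | XB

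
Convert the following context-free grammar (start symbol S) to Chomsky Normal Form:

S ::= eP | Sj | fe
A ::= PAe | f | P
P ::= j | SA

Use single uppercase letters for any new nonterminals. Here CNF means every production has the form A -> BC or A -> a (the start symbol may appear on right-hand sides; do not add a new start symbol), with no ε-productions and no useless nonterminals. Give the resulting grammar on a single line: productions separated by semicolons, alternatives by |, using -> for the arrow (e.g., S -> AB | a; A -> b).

S -> BP | DB | SC; A -> f | j | PE | SA; B -> e; C -> j; D -> f; E -> AB; P -> j | SA

No ε-productions.
After unit-elimination: S -> Sj | eP | fe; A -> f | j | SA | PAe; P -> j | SA.
TERM: introduce B -> e, D -> f, C -> j and substitute in every rule of length ≥2.
BIN: A -> PAB becomes A -> PE, E -> AB.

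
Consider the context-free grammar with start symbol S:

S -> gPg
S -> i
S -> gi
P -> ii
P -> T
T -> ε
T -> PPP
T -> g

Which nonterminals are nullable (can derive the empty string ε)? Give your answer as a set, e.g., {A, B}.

{P, T}

Directly nullable (have an ε-rule): {T}.
P is nullable via P -> T (every symbol on the right is already known nullable).
Not nullable: S — each has a terminal in every rule's right-hand side or depends on a non-nullable symbol.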